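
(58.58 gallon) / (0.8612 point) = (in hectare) 0.07299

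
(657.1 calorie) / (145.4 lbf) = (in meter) 4.251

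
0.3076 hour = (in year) 3.511e-05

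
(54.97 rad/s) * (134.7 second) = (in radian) 7404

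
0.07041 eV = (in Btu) 1.069e-23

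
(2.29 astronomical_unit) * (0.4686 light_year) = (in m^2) 1.519e+27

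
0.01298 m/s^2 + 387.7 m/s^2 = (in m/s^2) 387.7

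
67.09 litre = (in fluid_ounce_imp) 2361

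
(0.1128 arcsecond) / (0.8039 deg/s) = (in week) 6.445e-11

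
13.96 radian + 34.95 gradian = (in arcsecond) 2.993e+06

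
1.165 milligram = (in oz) 4.109e-05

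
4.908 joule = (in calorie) 1.173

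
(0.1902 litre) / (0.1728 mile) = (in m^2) 6.839e-07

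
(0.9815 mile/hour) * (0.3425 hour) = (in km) 0.541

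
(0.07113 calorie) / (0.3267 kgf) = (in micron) 9.289e+04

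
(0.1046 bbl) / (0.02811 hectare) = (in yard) 6.47e-05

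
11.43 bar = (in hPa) 1.143e+04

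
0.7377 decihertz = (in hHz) 0.0007377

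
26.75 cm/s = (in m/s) 0.2675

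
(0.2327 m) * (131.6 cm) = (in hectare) 3.062e-05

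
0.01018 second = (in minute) 0.0001697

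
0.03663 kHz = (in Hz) 36.63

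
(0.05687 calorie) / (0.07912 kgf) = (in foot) 1.006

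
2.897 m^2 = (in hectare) 0.0002897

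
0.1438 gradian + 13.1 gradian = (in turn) 0.03311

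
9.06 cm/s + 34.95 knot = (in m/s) 18.07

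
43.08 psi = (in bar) 2.97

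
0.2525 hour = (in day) 0.01052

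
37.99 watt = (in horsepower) 0.05095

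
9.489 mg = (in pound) 2.092e-05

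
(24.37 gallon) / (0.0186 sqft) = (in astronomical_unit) 3.569e-10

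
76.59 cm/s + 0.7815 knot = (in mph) 2.613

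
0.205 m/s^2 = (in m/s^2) 0.205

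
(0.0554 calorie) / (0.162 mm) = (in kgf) 145.9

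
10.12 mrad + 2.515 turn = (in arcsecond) 3.262e+06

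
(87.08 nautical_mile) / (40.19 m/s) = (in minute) 66.88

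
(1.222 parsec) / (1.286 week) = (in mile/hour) 1.084e+11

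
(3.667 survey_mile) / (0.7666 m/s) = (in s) 7698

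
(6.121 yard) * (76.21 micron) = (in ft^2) 0.004591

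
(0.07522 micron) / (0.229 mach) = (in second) 9.647e-10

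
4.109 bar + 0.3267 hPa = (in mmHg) 3082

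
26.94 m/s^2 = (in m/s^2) 26.94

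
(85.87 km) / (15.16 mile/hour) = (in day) 0.1467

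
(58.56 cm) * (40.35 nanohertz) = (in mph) 5.286e-08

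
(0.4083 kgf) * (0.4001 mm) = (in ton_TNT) 3.829e-13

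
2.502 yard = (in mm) 2288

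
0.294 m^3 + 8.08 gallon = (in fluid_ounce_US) 1.098e+04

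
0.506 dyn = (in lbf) 1.138e-06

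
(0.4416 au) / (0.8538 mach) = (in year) 7.206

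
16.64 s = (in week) 2.751e-05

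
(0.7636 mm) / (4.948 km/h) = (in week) 9.186e-10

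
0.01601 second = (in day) 1.853e-07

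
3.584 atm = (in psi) 52.67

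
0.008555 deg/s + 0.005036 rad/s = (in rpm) 0.04952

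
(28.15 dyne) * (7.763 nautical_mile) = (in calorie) 0.9673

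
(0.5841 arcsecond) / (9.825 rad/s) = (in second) 2.882e-07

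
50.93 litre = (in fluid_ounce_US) 1722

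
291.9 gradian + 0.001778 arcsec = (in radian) 4.585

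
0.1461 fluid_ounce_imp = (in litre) 0.004151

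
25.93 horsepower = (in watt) 1.934e+04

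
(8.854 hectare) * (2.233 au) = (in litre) 2.958e+19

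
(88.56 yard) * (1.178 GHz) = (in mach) 2.802e+08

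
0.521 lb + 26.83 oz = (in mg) 9.969e+05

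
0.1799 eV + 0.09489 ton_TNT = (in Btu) 3.763e+05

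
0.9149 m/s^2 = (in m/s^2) 0.9149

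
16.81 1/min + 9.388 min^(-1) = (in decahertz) 0.04366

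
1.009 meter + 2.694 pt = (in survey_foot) 3.313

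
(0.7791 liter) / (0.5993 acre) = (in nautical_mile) 1.735e-10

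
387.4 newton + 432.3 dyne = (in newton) 387.4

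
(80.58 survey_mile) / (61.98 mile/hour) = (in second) 4680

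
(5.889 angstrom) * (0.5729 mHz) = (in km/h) 1.215e-12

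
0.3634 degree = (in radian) 0.006343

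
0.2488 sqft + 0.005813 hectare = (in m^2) 58.15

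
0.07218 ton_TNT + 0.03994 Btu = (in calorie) 7.218e+07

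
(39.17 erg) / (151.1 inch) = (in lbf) 2.294e-07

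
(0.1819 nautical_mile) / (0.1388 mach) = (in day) 8.25e-05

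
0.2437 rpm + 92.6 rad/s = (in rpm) 884.5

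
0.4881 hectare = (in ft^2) 5.254e+04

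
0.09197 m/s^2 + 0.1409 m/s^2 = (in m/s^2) 0.2329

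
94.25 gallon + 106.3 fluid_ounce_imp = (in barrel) 2.263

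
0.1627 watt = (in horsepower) 0.0002182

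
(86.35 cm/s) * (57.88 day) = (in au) 2.887e-05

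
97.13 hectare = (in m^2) 9.713e+05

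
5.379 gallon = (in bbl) 0.1281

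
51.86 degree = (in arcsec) 1.867e+05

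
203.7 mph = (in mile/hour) 203.7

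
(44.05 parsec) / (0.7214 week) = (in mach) 9.149e+09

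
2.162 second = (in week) 3.575e-06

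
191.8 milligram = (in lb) 0.0004228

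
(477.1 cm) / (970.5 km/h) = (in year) 5.612e-10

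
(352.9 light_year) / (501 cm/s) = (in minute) 1.111e+16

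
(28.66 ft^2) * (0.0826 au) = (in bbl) 2.069e+11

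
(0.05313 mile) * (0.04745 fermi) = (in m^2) 4.057e-15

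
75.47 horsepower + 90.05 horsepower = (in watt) 1.234e+05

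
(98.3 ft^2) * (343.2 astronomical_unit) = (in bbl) 2.949e+15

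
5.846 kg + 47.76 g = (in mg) 5.894e+06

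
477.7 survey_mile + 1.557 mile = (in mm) 7.713e+08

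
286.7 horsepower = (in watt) 2.138e+05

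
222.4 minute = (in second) 1.334e+04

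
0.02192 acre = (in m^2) 88.71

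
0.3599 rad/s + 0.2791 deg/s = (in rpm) 3.483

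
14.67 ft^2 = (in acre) 0.0003368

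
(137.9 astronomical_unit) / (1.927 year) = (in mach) 997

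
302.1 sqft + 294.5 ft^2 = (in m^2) 55.43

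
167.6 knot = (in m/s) 86.22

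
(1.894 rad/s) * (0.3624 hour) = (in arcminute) 8.495e+06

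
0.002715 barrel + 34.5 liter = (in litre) 34.93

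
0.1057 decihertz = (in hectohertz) 0.0001057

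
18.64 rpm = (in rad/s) 1.952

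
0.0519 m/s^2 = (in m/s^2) 0.0519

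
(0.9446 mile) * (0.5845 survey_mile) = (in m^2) 1.43e+06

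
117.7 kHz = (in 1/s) 1.177e+05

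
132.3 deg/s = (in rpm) 22.05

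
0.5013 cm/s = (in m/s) 0.005013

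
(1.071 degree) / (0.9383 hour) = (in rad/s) 5.534e-06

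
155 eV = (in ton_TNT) 5.935e-27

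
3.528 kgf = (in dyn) 3.46e+06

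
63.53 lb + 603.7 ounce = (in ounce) 1620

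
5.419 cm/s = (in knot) 0.1053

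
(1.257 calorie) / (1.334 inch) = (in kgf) 15.83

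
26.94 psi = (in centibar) 185.7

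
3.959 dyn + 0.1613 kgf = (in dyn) 1.582e+05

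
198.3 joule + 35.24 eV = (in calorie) 47.39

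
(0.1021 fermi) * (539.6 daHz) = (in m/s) 5.509e-13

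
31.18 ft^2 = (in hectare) 0.0002897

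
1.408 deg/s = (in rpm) 0.2347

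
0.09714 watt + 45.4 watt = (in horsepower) 0.06101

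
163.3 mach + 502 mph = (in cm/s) 5.583e+06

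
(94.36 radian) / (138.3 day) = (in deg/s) 0.0004525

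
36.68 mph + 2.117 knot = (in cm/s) 1749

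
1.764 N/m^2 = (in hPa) 0.01764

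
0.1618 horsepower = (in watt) 120.7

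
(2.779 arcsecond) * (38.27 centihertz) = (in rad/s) 5.156e-06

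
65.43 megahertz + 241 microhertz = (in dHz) 6.543e+08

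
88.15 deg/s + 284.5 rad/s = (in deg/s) 1.639e+04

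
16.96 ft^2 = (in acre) 0.0003893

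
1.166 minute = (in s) 69.96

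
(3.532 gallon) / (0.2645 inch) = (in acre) 0.0004918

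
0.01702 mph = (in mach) 2.235e-05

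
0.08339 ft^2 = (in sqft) 0.08339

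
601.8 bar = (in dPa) 6.018e+08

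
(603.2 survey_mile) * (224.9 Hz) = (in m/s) 2.183e+08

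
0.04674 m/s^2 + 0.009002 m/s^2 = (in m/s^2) 0.05574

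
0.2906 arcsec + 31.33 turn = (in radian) 196.9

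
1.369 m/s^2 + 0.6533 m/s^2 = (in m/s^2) 2.022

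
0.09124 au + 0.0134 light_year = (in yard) 1.387e+14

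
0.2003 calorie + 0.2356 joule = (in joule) 1.074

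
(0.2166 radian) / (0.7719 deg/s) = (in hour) 0.004466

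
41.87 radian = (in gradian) 2666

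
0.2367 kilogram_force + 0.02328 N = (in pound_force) 0.5271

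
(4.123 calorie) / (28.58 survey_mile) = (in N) 0.0003751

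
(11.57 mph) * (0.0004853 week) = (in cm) 1.518e+05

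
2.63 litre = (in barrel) 0.01654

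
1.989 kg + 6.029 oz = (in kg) 2.16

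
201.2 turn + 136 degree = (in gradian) 8.063e+04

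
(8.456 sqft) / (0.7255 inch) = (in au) 2.85e-10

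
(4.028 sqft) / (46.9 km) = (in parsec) 2.586e-22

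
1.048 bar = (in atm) 1.034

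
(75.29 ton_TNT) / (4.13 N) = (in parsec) 2.472e-06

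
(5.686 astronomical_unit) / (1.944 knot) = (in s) 8.505e+11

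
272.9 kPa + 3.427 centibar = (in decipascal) 2.763e+06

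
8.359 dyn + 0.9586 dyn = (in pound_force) 2.095e-05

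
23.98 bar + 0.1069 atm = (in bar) 24.09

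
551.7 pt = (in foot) 0.6385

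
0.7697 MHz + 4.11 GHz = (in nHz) 4.111e+18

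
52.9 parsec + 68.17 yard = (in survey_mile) 1.014e+15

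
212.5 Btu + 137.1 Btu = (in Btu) 349.6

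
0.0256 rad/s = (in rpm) 0.2445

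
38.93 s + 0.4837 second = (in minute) 0.6569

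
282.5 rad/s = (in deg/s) 1.619e+04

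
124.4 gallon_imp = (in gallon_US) 149.4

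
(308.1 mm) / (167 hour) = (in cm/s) 5.125e-05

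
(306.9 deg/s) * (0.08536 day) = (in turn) 6287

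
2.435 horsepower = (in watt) 1816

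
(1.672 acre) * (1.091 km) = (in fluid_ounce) 2.496e+11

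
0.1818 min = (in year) 3.459e-07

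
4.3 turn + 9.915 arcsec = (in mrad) 2.702e+04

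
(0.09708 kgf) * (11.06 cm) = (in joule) 0.1053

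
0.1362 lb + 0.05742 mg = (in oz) 2.179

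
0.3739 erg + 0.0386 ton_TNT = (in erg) 1.615e+15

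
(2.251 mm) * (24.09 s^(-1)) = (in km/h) 0.1952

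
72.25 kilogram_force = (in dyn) 7.085e+07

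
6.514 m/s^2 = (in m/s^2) 6.514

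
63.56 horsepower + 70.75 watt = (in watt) 4.747e+04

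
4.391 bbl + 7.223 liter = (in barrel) 4.436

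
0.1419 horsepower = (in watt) 105.8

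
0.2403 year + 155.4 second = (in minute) 1.263e+05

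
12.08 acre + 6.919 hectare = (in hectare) 11.81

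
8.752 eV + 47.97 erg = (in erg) 47.97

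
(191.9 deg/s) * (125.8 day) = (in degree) 2.086e+09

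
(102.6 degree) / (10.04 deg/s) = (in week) 1.69e-05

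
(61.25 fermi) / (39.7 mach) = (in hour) 1.259e-21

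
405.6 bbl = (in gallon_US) 1.704e+04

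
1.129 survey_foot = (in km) 0.0003441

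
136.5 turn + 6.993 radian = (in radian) 864.6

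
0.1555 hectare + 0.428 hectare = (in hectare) 0.5835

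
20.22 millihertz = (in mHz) 20.22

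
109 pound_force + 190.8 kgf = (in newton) 2356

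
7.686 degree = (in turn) 0.02135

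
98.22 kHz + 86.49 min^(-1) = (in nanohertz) 9.822e+13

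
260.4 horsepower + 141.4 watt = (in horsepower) 260.6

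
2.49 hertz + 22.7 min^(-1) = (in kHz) 0.002868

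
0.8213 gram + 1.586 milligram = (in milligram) 822.9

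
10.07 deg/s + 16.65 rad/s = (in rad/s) 16.83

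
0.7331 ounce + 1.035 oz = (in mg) 5.012e+04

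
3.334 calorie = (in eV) 8.707e+19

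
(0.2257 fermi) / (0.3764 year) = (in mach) 5.584e-26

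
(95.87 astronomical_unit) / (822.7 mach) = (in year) 1.623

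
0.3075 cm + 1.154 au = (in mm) 1.726e+14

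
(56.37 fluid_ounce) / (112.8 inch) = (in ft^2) 0.006263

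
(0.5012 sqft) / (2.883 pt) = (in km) 0.04578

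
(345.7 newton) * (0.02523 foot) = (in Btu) 0.00252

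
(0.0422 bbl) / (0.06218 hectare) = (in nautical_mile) 5.826e-09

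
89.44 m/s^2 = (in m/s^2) 89.44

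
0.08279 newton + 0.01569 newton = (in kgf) 0.01004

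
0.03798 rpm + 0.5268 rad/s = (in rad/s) 0.5308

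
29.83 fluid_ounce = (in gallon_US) 0.233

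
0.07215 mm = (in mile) 4.483e-08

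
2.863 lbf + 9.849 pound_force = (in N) 56.55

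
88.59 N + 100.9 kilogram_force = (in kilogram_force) 109.9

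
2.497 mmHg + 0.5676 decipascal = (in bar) 0.00333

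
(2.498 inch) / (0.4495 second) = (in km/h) 0.5082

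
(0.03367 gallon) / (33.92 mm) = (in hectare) 3.758e-07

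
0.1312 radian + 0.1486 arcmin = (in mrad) 131.2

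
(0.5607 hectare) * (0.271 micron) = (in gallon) 0.4014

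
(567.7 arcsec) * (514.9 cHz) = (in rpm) 0.1353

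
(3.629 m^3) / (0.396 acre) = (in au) 1.514e-14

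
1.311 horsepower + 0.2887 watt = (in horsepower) 1.311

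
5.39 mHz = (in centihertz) 0.539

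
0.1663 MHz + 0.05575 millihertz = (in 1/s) 1.663e+05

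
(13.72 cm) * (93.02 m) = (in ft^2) 137.4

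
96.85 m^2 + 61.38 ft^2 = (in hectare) 0.01026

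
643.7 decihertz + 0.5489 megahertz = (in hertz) 5.49e+05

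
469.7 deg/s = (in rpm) 78.28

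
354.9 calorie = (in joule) 1485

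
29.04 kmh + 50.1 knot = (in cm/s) 3384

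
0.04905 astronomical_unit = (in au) 0.04905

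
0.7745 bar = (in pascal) 7.745e+04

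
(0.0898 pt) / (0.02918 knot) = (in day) 2.443e-08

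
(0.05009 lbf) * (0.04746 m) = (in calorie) 0.002527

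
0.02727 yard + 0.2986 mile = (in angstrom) 4.806e+12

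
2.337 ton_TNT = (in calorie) 2.337e+09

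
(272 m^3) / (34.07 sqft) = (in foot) 281.9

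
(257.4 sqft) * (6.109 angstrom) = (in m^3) 1.461e-08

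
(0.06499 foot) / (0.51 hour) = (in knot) 2.097e-05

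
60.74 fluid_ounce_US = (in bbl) 0.0113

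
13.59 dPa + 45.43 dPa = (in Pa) 5.902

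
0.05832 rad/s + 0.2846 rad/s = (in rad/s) 0.3429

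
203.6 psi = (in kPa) 1404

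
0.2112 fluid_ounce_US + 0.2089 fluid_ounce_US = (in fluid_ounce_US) 0.4201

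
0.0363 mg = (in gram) 3.63e-05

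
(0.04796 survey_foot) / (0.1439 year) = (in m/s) 3.221e-09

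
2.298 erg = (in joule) 2.298e-07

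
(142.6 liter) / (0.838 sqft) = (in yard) 2.003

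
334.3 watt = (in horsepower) 0.4483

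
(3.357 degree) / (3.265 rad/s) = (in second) 0.01795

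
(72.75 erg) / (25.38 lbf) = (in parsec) 2.088e-24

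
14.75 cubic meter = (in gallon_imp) 3245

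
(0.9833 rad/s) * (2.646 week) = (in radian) 1.574e+06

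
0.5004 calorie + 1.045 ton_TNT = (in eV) 2.729e+28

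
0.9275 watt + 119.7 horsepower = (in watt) 8.926e+04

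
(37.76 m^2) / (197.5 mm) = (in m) 191.2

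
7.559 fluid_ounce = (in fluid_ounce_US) 7.559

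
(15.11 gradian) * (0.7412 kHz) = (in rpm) 1680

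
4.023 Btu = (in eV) 2.649e+22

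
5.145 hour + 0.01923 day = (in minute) 336.4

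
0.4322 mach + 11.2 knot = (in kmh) 550.5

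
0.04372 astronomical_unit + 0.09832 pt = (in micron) 6.54e+15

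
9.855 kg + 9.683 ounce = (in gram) 1.013e+04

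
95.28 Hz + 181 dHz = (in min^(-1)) 6803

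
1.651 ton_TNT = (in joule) 6.908e+09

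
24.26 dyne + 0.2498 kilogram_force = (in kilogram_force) 0.2498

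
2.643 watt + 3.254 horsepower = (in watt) 2429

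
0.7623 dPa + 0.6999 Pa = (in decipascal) 7.761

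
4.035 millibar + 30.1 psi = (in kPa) 207.9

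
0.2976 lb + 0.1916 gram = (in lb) 0.298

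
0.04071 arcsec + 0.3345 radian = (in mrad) 334.5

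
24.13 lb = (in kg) 10.95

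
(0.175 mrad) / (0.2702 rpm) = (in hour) 1.718e-06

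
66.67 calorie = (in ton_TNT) 6.667e-08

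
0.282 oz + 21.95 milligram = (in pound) 0.01767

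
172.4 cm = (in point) 4887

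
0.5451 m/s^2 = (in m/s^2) 0.5451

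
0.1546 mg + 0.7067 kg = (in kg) 0.7067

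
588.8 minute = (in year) 0.00112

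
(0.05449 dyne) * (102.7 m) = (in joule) 5.596e-05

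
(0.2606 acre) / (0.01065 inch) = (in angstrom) 3.899e+16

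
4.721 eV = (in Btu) 7.169e-22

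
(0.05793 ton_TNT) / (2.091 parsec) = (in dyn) 0.0003757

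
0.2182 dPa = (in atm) 2.153e-07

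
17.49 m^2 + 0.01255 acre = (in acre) 0.01687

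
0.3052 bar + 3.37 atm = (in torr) 2790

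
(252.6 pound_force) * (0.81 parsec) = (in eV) 1.753e+38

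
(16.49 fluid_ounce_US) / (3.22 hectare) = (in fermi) 1.514e+07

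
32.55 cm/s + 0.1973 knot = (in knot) 0.83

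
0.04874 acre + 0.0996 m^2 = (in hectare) 0.01973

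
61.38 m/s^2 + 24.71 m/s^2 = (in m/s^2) 86.09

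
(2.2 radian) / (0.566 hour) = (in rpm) 0.01031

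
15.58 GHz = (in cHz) 1.558e+12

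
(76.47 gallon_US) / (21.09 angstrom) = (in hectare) 1.373e+04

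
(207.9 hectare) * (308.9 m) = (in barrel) 4.039e+09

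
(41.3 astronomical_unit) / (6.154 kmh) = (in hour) 1.004e+09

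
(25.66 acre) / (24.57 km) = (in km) 0.004226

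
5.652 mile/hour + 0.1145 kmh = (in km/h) 9.211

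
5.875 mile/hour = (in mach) 0.007713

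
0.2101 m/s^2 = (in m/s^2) 0.2101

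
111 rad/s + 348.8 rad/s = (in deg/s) 2.634e+04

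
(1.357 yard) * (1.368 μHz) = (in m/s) 1.697e-06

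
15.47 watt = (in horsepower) 0.02075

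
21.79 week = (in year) 0.4179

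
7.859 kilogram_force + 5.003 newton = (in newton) 82.07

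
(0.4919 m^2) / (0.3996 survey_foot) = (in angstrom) 4.039e+10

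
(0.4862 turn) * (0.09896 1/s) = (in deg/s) 17.32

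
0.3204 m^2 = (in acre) 7.917e-05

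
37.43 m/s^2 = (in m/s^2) 37.43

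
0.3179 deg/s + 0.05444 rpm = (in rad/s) 0.01125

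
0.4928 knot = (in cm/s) 25.35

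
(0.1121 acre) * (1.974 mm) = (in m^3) 0.8955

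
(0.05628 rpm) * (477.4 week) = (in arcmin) 5.85e+09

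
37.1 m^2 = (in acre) 0.009168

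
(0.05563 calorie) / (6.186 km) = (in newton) 3.763e-05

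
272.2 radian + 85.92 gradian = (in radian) 273.5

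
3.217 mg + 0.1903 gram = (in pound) 0.0004266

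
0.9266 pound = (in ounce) 14.83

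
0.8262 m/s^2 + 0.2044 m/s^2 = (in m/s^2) 1.031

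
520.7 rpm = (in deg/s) 3124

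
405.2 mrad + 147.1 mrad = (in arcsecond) 1.139e+05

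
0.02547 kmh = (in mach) 2.078e-05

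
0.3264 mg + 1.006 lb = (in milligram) 4.563e+05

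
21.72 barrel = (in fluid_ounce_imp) 1.215e+05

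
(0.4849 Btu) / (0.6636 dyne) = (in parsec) 2.498e-09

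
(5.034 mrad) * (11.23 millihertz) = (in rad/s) 5.653e-05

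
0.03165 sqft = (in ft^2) 0.03165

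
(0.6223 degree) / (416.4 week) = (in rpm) 4.118e-10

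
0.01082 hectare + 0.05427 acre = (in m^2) 327.8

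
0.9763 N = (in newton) 0.9763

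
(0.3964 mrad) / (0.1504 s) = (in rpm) 0.02517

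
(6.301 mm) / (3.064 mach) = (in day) 6.99e-11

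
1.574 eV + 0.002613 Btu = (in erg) 2.757e+07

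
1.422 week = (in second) 8.6e+05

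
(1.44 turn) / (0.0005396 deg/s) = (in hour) 266.9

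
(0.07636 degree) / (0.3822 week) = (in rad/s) 5.766e-09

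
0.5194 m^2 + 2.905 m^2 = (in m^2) 3.424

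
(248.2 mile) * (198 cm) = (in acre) 195.4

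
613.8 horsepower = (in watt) 4.577e+05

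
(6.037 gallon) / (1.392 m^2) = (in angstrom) 1.642e+08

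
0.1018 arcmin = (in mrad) 0.02961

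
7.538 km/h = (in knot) 4.07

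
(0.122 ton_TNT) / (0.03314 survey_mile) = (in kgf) 9.76e+05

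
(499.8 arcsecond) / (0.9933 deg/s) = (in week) 2.311e-07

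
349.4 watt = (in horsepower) 0.4686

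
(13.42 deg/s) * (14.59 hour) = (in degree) 7.049e+05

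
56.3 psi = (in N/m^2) 3.882e+05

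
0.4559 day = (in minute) 656.5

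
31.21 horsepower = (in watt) 2.327e+04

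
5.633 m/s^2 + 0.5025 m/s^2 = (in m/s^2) 6.136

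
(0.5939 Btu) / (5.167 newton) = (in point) 3.438e+05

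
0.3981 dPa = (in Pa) 0.03981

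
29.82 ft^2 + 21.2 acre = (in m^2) 8.58e+04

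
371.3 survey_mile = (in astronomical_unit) 3.994e-06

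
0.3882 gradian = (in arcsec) 1258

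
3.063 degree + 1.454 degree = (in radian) 0.07884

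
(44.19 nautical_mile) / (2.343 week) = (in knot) 0.1123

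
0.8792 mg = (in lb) 1.938e-06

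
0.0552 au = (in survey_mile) 5.131e+06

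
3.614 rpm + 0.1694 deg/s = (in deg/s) 21.85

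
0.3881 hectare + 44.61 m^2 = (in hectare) 0.3926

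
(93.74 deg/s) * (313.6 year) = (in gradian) 1.03e+12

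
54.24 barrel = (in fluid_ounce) 2.916e+05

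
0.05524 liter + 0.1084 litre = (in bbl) 0.001029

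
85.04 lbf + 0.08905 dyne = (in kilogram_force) 38.57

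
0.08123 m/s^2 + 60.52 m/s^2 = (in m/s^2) 60.6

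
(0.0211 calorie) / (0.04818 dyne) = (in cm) 1.832e+07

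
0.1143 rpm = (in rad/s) 0.01197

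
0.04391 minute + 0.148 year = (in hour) 1296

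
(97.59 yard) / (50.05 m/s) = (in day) 2.064e-05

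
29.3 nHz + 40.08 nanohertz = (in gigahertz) 6.938e-17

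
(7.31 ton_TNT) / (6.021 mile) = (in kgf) 3.219e+05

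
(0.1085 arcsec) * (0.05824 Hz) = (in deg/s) 1.755e-06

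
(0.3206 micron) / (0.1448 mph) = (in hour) 1.376e-09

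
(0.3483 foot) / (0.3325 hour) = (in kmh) 0.0003193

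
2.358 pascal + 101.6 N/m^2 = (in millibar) 1.04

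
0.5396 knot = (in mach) 0.0008153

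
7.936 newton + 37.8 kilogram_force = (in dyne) 3.786e+07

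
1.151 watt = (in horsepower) 0.001544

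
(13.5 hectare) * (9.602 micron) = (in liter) 1296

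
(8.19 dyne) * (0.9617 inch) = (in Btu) 1.896e-09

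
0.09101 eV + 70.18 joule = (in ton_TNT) 1.677e-08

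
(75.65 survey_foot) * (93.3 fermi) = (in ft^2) 2.316e-11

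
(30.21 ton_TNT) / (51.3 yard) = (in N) 2.695e+09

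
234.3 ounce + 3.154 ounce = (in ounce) 237.5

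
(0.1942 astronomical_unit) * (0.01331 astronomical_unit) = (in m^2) 5.785e+19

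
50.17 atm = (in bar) 50.83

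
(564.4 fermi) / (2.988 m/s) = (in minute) 3.148e-15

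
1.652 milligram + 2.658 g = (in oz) 0.09382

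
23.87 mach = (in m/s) 8128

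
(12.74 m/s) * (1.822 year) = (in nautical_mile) 3.953e+05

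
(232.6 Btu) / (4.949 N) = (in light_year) 5.241e-12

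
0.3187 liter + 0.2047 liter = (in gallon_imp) 0.1151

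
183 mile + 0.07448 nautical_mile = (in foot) 9.667e+05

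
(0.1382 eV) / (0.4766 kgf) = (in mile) 2.944e-24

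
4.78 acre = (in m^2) 1.934e+04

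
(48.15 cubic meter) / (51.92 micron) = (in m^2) 9.274e+05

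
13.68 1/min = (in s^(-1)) 0.228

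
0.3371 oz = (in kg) 0.009557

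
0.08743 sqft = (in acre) 2.007e-06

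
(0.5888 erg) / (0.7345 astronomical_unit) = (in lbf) 1.205e-19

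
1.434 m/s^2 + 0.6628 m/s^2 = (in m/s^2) 2.097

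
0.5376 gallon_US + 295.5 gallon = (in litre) 1121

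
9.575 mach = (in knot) 6337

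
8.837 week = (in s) 5.345e+06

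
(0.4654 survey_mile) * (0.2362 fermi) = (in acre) 4.372e-17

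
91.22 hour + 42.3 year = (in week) 2206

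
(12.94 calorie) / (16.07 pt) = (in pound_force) 2147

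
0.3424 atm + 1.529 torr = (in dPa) 3.49e+05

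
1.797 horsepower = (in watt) 1340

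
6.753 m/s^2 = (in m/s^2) 6.753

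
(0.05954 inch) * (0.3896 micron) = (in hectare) 5.892e-14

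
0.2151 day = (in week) 0.03073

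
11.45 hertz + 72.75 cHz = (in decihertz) 121.8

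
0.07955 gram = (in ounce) 0.002806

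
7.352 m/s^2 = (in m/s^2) 7.352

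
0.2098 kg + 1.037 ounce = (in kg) 0.2392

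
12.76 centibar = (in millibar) 127.6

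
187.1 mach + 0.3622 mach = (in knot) 1.241e+05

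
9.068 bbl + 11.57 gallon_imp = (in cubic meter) 1.494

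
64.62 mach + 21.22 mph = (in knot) 4.279e+04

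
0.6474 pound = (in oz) 10.36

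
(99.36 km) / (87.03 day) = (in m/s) 0.01321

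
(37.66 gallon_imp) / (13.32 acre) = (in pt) 0.009003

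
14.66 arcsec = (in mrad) 0.07107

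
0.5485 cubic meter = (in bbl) 3.45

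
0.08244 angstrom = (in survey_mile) 5.123e-15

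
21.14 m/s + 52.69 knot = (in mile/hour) 107.9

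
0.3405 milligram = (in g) 0.0003405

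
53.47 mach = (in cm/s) 1.821e+06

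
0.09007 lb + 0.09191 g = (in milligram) 4.095e+04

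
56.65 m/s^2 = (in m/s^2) 56.65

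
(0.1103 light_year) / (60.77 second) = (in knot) 3.338e+13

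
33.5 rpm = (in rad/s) 3.508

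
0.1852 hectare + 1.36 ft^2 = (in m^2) 1852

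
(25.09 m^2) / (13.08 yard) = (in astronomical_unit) 1.402e-11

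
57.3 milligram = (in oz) 0.002021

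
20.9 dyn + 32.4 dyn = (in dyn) 53.3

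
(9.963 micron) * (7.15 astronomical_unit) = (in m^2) 1.066e+07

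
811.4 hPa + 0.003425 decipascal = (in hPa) 811.4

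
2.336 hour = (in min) 140.2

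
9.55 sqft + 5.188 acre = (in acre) 5.188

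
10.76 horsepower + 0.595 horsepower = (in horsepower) 11.35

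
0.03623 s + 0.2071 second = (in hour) 6.759e-05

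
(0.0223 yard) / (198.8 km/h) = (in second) 0.0003693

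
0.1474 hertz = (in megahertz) 1.474e-07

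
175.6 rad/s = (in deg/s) 1.006e+04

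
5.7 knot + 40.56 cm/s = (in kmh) 12.02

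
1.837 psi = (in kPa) 12.67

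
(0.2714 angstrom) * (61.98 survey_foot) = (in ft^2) 5.519e-09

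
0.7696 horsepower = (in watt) 573.9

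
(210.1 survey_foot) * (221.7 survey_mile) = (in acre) 5646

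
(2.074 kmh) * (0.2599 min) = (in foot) 29.47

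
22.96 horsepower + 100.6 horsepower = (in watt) 9.214e+04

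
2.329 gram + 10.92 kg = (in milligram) 1.092e+07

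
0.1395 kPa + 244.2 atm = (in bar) 247.4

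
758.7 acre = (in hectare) 307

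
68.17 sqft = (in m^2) 6.333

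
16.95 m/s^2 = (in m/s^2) 16.95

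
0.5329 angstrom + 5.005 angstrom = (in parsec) 1.795e-26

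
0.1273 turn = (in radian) 0.7998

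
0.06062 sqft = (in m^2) 0.005632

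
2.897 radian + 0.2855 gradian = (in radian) 2.901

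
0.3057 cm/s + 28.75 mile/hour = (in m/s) 12.86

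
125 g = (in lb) 0.2756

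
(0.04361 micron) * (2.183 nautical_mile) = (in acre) 4.357e-08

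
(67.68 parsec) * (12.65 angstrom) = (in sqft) 2.844e+10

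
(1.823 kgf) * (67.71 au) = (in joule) 1.811e+14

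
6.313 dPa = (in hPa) 0.006313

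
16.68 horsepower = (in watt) 1.244e+04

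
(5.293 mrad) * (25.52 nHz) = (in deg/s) 7.739e-09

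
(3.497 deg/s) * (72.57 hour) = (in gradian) 1.015e+06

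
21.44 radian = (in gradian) 1365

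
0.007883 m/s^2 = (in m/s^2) 0.007883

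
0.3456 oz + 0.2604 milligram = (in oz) 0.3456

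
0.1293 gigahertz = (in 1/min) 7.758e+09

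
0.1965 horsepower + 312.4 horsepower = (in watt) 2.331e+05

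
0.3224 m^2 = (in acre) 7.967e-05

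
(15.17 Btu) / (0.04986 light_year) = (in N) 3.393e-11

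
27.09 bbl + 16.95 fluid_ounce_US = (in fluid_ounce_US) 1.457e+05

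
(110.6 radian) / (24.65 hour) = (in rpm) 0.0119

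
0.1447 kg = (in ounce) 5.104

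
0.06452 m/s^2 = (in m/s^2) 0.06452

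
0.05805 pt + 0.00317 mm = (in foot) 7.759e-05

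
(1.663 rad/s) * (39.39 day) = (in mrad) 5.66e+09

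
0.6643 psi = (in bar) 0.0458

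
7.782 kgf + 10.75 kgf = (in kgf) 18.53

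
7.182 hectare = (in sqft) 7.731e+05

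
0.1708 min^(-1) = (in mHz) 2.847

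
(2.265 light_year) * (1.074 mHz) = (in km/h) 8.285e+13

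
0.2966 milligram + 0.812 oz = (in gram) 23.02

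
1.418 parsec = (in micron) 4.375e+22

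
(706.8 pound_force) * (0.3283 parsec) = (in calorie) 7.612e+18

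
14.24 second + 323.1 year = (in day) 1.179e+05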